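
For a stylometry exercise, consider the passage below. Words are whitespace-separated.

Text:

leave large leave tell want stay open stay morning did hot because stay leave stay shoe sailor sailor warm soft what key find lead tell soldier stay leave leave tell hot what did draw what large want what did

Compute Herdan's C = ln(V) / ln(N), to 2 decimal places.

0.82

N = 39, V = 20.
ln(V) = 2.995732, ln(N) = 3.663562
C = 2.995732 / 3.663562 = 0.82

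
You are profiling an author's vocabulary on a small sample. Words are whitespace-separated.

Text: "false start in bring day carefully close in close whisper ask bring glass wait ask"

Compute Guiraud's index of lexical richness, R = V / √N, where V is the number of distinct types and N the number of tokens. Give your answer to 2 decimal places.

2.84

N = 15, V = 11.
√N = 3.872983
R = 11 / 3.872983 = 2.84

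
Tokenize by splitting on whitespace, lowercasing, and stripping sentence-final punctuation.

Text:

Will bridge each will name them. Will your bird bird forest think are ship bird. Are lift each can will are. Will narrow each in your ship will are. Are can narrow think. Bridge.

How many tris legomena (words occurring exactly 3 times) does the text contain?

2

Frequencies: will:6, are:5, each:3, bird:3, bridge:2, your:2, think:2, ship:2, can:2, narrow:2, name:1, them:1, forest:1, lift:1, in:1
Words with frequency 3: bird, each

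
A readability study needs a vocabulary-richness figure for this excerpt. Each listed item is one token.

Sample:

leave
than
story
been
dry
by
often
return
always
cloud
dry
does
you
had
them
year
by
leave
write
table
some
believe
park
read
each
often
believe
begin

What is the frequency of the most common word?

Frequencies: leave:2, dry:2, by:2, often:2, believe:2, than:1, story:1, been:1, return:1, always:1, cloud:1, does:1, you:1, had:1, them:1, year:1, write:1, table:1, some:1, park:1, … (3 more, each freq 1)
Most common: 'leave' with frequency 2.

2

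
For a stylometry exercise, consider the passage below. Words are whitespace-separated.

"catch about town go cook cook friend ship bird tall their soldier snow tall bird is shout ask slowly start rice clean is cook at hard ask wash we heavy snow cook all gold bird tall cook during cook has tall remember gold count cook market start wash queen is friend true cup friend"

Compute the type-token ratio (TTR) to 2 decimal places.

N = 54 tokens, V = 34 types.
TTR = V / N = 34 / 54 = 0.63

0.63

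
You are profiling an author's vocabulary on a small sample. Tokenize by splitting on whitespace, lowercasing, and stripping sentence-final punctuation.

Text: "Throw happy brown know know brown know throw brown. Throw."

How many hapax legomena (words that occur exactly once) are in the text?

1

Frequencies: throw:3, brown:3, know:3, happy:1
Hapax (freq=1): happy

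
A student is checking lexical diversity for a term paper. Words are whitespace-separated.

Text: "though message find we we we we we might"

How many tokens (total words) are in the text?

9

Tokens: though, message, find, we, we, we, we, we, might
N = 9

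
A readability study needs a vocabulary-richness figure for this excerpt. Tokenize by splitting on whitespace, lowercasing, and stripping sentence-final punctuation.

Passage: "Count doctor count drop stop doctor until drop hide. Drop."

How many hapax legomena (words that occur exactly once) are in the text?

3

Frequencies: drop:3, count:2, doctor:2, stop:1, until:1, hide:1
Hapax (freq=1): hide, stop, until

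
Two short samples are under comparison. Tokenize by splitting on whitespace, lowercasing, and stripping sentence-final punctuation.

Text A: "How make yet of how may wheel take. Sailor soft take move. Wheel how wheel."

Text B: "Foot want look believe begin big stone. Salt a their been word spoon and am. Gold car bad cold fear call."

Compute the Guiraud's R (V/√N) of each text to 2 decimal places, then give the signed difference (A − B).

-2.00

A: V=10, N=15, R=2.58
B: V=21, N=21, R=4.58
Difference = 2.58 − 4.58 = -2.00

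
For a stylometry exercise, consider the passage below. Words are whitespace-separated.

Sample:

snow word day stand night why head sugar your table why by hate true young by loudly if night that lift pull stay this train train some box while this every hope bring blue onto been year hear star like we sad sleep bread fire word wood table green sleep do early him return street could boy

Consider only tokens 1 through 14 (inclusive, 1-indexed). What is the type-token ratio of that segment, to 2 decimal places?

Segment tokens 1–14: snow, word, day, stand, night, why, head, sugar, your, table, why, by, hate, true
Segment N = 14, segment V = 13.
TTR = 13 / 14 = 0.93

0.93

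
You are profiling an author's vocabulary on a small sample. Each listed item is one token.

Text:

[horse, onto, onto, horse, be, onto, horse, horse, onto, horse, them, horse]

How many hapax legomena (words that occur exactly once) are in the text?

Frequencies: horse:6, onto:4, be:1, them:1
Hapax (freq=1): be, them

2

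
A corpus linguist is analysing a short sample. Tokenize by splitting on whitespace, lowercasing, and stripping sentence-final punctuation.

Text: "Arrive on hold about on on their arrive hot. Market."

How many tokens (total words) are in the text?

10

Tokens: arrive, on, hold, about, on, on, their, arrive, hot, market
N = 10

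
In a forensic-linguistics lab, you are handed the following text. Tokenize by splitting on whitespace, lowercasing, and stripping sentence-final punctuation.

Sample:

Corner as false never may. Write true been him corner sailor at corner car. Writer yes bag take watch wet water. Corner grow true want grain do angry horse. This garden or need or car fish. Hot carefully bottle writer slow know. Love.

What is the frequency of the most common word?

4

Frequencies: corner:4, true:2, car:2, writer:2, or:2, as:1, false:1, never:1, may:1, write:1, been:1, him:1, sailor:1, at:1, yes:1, bag:1, take:1, watch:1, wet:1, water:1, … (16 more, each freq 1)
Most common: 'corner' with frequency 4.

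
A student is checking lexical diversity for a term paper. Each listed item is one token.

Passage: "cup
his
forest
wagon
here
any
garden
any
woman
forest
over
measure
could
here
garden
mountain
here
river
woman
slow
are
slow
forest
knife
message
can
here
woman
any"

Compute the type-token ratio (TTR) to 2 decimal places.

N = 29 tokens, V = 18 types.
TTR = V / N = 18 / 29 = 0.62

0.62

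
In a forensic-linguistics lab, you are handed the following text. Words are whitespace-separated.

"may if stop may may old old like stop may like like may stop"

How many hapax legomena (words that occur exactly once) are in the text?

1

Frequencies: may:5, stop:3, like:3, old:2, if:1
Hapax (freq=1): if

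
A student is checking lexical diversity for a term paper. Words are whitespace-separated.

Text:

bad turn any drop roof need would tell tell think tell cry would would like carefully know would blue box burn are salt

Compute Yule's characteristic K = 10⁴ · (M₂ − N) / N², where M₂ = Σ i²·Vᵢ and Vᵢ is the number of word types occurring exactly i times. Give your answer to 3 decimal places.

340.265

Frequencies: would:4, tell:3, bad:1, turn:1, any:1, drop:1, roof:1, need:1, think:1, cry:1, like:1, carefully:1, know:1, blue:1, box:1, burn:1, are:1, salt:1
N = 23. Frequency spectrum: V_1=16, V_3=1, V_4=1
M₂ = 1²·16 + 3²·1 + 4²·1 = 41
K = 10000 × (41 − 23) / 23² = 340.265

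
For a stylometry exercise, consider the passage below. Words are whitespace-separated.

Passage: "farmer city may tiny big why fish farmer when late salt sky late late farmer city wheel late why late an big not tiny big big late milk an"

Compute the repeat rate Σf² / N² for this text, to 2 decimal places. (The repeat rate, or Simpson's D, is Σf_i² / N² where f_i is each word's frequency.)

0.10

Frequencies: late:6, big:4, farmer:3, city:2, tiny:2, why:2, an:2, may:1, fish:1, when:1, salt:1, sky:1, wheel:1, not:1, milk:1
Σf² = 85; N² = 841
Repeat rate = 85 / 841 = 0.10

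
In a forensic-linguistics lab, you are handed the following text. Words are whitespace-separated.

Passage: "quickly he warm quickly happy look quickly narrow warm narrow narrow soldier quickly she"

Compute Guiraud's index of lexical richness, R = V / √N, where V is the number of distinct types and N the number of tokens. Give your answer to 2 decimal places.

N = 14, V = 8.
√N = 3.741657
R = 8 / 3.741657 = 2.14

2.14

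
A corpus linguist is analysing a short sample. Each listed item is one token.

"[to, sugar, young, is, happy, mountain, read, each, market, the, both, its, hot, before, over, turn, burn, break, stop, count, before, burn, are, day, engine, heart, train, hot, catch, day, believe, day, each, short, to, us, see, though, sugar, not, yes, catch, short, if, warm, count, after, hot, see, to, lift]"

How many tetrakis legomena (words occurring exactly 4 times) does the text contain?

Frequencies: to:3, hot:3, day:3, sugar:2, each:2, before:2, burn:2, count:2, catch:2, short:2, see:2, young:1, is:1, happy:1, mountain:1, read:1, market:1, the:1, both:1, its:1, … (17 more, each freq 1)
Words with frequency 4: (none)

0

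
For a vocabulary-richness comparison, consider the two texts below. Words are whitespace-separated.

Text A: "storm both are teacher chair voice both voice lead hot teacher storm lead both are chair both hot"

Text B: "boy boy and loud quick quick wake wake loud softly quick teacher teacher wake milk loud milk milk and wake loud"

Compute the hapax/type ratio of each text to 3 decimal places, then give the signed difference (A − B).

-0.125

A: hapax=0, V=8, ratio=0.000
B: hapax=1, V=8, ratio=0.125
Difference = 0.000 − 0.125 = -0.125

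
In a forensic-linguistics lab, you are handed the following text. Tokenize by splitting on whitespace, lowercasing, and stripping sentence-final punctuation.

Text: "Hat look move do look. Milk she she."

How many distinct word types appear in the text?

Distinct types: {do, hat, look, milk, move, she}
V = 6

6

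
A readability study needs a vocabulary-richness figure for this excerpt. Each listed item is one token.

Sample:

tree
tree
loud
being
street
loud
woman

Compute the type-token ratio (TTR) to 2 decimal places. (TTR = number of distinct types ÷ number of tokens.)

N = 7 tokens, V = 5 types.
TTR = V / N = 5 / 7 = 0.71

0.71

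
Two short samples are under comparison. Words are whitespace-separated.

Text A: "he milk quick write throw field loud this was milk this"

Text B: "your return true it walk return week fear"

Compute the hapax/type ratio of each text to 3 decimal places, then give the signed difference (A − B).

A: hapax=7, V=9, ratio=0.778
B: hapax=6, V=7, ratio=0.857
Difference = 0.778 − 0.857 = -0.079

-0.079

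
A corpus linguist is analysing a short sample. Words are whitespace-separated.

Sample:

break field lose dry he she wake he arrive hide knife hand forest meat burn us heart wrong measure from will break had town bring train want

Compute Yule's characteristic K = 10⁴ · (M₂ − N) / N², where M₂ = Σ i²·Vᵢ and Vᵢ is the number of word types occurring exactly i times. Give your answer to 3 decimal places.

54.870

Frequencies: break:2, he:2, field:1, lose:1, dry:1, she:1, wake:1, arrive:1, hide:1, knife:1, hand:1, forest:1, meat:1, burn:1, us:1, heart:1, wrong:1, measure:1, from:1, will:1, … (5 more, each freq 1)
N = 27. Frequency spectrum: V_1=23, V_2=2
M₂ = 1²·23 + 2²·2 = 31
K = 10000 × (31 − 27) / 27² = 54.870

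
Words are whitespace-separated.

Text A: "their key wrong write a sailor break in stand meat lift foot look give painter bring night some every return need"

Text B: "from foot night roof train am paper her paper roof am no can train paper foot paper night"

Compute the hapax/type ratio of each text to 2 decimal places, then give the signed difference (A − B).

A: hapax=21, V=21, ratio=1.00
B: hapax=4, V=10, ratio=0.40
Difference = 1.00 − 0.40 = 0.60

0.60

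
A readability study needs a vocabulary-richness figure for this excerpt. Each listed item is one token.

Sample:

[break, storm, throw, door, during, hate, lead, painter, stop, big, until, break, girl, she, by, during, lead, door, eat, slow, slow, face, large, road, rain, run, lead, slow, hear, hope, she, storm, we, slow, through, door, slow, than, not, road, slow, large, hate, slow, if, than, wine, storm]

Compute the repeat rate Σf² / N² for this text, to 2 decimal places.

Frequencies: slow:7, storm:3, door:3, lead:3, break:2, during:2, hate:2, she:2, large:2, road:2, than:2, throw:1, painter:1, stop:1, big:1, until:1, girl:1, by:1, eat:1, face:1, … (9 more, each freq 1)
Σf² = 122; N² = 2304
Repeat rate = 122 / 2304 = 0.05

0.05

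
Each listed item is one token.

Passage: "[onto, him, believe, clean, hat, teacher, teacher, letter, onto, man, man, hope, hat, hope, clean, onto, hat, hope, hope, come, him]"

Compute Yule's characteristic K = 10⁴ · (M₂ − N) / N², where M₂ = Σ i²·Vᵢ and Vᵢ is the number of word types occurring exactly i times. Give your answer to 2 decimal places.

725.62

Frequencies: hope:4, onto:3, hat:3, him:2, clean:2, teacher:2, man:2, believe:1, letter:1, come:1
N = 21. Frequency spectrum: V_1=3, V_2=4, V_3=2, V_4=1
M₂ = 1²·3 + 2²·4 + 3²·2 + 4²·1 = 53
K = 10000 × (53 − 21) / 21² = 725.62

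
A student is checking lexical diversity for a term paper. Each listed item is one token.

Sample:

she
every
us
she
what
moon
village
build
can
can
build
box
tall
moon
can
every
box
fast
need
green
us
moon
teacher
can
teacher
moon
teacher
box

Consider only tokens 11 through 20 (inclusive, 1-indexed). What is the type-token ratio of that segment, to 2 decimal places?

0.90

Segment tokens 11–20: build, box, tall, moon, can, every, box, fast, need, green
Segment N = 10, segment V = 9.
TTR = 9 / 10 = 0.90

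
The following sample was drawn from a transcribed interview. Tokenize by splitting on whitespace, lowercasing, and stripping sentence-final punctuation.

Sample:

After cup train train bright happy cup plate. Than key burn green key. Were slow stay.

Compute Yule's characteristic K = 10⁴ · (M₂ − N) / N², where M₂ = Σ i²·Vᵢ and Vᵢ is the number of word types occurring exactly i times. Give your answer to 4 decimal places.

234.3750

Frequencies: cup:2, train:2, key:2, after:1, bright:1, happy:1, plate:1, than:1, burn:1, green:1, were:1, slow:1, stay:1
N = 16. Frequency spectrum: V_1=10, V_2=3
M₂ = 1²·10 + 2²·3 = 22
K = 10000 × (22 − 16) / 16² = 234.3750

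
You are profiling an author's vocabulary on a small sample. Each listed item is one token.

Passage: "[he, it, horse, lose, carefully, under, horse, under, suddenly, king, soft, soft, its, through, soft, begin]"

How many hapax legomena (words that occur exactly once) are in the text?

Frequencies: soft:3, horse:2, under:2, he:1, it:1, lose:1, carefully:1, suddenly:1, king:1, its:1, through:1, begin:1
Hapax (freq=1): begin, carefully, he, it, its, king, lose, suddenly, through

9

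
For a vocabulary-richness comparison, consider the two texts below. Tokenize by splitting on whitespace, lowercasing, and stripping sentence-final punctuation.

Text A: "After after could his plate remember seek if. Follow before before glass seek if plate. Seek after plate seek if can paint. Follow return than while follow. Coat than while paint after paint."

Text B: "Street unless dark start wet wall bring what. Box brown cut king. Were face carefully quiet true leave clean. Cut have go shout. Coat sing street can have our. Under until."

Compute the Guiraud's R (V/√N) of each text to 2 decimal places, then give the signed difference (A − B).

-2.24

A: V=16, N=33, R=2.79
B: V=28, N=31, R=5.03
Difference = 2.79 − 5.03 = -2.24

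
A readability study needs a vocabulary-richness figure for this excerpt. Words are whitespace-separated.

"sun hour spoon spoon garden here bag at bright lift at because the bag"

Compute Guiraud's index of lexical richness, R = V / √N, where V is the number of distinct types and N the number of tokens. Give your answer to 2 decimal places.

N = 14, V = 11.
√N = 3.741657
R = 11 / 3.741657 = 2.94

2.94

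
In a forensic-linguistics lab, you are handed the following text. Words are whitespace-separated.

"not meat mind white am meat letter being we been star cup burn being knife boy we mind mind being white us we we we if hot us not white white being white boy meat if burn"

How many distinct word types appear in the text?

Distinct types: {am, been, being, boy, burn, cup, hot, if, knife, letter, meat, mind, not, star, us, we, white}
V = 17

17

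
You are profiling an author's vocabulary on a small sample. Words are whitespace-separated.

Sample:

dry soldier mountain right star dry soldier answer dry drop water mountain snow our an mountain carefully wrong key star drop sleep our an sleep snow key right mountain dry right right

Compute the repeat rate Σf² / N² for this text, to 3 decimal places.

0.082

Frequencies: dry:4, mountain:4, right:4, soldier:2, star:2, drop:2, snow:2, our:2, an:2, key:2, sleep:2, answer:1, water:1, carefully:1, wrong:1
Σf² = 84; N² = 1024
Repeat rate = 84 / 1024 = 0.082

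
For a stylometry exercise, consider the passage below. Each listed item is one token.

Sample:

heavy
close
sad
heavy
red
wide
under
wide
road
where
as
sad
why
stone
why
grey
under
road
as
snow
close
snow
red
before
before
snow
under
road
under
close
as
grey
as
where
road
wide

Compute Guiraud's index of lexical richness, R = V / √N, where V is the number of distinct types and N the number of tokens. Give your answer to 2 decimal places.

N = 36, V = 14.
√N = 6.000000
R = 14 / 6.000000 = 2.33

2.33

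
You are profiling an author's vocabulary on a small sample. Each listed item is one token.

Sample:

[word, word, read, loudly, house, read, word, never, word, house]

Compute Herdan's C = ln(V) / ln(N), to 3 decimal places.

0.699

N = 10, V = 5.
ln(V) = 1.609438, ln(N) = 2.302585
C = 1.609438 / 2.302585 = 0.699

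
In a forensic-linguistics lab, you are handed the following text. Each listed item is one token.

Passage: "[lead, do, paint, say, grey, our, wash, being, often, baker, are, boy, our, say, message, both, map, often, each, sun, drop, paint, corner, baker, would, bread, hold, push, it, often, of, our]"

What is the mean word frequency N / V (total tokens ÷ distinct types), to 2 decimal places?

1.28

N = 32 tokens, V = 25 types.
Mean frequency = N / V = 32 / 25 = 1.28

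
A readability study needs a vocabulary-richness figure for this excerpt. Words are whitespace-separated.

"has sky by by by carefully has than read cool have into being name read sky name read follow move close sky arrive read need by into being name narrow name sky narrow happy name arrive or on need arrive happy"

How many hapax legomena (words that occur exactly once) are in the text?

9

Frequencies: name:5, sky:4, by:4, read:4, arrive:3, has:2, into:2, being:2, need:2, narrow:2, happy:2, carefully:1, than:1, cool:1, have:1, follow:1, move:1, close:1, or:1, on:1
Hapax (freq=1): carefully, close, cool, follow, have, move, on, or, than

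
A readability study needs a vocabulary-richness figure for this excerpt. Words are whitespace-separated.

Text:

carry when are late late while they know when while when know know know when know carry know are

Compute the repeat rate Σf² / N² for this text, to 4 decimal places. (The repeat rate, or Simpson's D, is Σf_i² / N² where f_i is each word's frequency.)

0.1911

Frequencies: know:6, when:4, carry:2, are:2, late:2, while:2, they:1
Σf² = 69; N² = 361
Repeat rate = 69 / 361 = 0.1911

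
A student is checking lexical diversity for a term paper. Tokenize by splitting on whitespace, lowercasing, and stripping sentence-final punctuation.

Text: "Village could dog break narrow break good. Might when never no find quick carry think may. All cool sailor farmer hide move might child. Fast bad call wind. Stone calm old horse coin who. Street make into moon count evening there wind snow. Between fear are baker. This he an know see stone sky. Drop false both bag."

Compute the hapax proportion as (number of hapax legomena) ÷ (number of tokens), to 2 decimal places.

Frequencies: break:2, might:2, wind:2, stone:2, village:1, could:1, dog:1, narrow:1, good:1, when:1, never:1, no:1, find:1, quick:1, carry:1, think:1, may:1, all:1, cool:1, sailor:1, … (34 more, each freq 1)
Hapax count = 50; token count = 58.
Ratio = 50 / 58 = 0.86

0.86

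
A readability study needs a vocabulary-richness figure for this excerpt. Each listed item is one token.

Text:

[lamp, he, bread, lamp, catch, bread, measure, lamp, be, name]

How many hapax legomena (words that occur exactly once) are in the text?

5

Frequencies: lamp:3, bread:2, he:1, catch:1, measure:1, be:1, name:1
Hapax (freq=1): be, catch, he, measure, name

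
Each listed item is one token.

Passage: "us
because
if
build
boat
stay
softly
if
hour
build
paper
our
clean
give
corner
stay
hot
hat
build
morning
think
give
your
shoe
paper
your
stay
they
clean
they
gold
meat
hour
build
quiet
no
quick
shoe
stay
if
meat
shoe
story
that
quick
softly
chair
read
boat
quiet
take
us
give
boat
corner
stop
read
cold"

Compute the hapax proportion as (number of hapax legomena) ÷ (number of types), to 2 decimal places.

0.44

Frequencies: build:4, stay:4, if:3, boat:3, give:3, shoe:3, us:2, softly:2, hour:2, paper:2, clean:2, corner:2, your:2, they:2, meat:2, quiet:2, quick:2, read:2, because:1, our:1, … (12 more, each freq 1)
Hapax count = 14; type count = 32.
Ratio = 14 / 32 = 0.44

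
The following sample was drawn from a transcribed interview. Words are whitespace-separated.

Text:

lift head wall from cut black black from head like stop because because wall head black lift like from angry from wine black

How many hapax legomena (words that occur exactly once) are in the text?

Frequencies: from:4, black:4, head:3, lift:2, wall:2, like:2, because:2, cut:1, stop:1, angry:1, wine:1
Hapax (freq=1): angry, cut, stop, wine

4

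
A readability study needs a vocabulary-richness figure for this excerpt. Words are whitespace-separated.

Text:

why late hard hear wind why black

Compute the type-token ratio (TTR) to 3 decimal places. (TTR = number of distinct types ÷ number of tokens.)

0.857

N = 7 tokens, V = 6 types.
TTR = V / N = 6 / 7 = 0.857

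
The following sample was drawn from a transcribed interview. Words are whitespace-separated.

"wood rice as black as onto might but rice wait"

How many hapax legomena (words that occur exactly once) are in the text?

Frequencies: rice:2, as:2, wood:1, black:1, onto:1, might:1, but:1, wait:1
Hapax (freq=1): black, but, might, onto, wait, wood

6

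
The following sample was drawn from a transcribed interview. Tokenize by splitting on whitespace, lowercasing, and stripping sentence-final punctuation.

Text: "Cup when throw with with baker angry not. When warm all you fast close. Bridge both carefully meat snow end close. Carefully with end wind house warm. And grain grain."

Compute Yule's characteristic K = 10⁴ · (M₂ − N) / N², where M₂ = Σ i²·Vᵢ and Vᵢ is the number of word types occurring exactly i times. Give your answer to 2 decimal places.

200.00

Frequencies: with:3, when:2, warm:2, close:2, carefully:2, end:2, grain:2, cup:1, throw:1, baker:1, angry:1, not:1, all:1, you:1, fast:1, bridge:1, both:1, meat:1, snow:1, wind:1, … (2 more, each freq 1)
N = 30. Frequency spectrum: V_1=15, V_2=6, V_3=1
M₂ = 1²·15 + 2²·6 + 3²·1 = 48
K = 10000 × (48 − 30) / 30² = 200.00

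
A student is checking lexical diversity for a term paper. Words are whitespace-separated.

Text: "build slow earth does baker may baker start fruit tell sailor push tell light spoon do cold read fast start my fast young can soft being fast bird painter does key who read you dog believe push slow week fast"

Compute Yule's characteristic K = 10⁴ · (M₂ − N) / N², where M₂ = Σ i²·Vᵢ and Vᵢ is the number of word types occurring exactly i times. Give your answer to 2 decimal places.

Frequencies: fast:4, slow:2, does:2, baker:2, start:2, tell:2, push:2, read:2, build:1, earth:1, may:1, fruit:1, sailor:1, light:1, spoon:1, do:1, cold:1, my:1, young:1, can:1, … (10 more, each freq 1)
N = 40. Frequency spectrum: V_1=22, V_2=7, V_4=1
M₂ = 1²·22 + 2²·7 + 4²·1 = 66
K = 10000 × (66 − 40) / 40² = 162.50

162.50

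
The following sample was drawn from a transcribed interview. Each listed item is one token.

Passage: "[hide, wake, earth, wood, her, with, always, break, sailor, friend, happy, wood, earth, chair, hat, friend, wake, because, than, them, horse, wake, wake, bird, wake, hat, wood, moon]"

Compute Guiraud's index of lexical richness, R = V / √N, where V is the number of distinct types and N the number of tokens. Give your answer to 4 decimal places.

3.5907

N = 28, V = 19.
√N = 5.291503
R = 19 / 5.291503 = 3.5907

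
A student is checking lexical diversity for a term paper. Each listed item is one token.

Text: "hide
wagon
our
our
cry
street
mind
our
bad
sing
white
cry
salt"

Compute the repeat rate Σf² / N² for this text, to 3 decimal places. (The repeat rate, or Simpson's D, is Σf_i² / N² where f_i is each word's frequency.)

0.124

Frequencies: our:3, cry:2, hide:1, wagon:1, street:1, mind:1, bad:1, sing:1, white:1, salt:1
Σf² = 21; N² = 169
Repeat rate = 21 / 169 = 0.124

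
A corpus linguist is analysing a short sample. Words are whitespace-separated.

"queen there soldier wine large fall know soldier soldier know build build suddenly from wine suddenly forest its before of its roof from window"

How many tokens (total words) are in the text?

24

Tokens: queen, there, soldier, wine, large, fall, know, soldier, soldier, know, build, build, suddenly, from, wine, suddenly, forest, its, before, of, its, roof, from, window
N = 24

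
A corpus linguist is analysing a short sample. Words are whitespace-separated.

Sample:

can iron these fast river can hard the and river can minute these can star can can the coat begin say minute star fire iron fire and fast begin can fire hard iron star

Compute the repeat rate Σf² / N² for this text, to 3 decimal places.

0.095

Frequencies: can:7, iron:3, star:3, fire:3, these:2, fast:2, river:2, hard:2, the:2, and:2, minute:2, begin:2, coat:1, say:1
Σf² = 110; N² = 1156
Repeat rate = 110 / 1156 = 0.095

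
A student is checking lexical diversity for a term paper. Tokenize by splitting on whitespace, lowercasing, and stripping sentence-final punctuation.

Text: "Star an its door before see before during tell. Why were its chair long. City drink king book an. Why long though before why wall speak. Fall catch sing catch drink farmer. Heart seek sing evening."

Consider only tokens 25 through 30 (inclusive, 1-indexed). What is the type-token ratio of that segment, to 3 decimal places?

0.833

Segment tokens 25–30: wall, speak, fall, catch, sing, catch
Segment N = 6, segment V = 5.
TTR = 5 / 6 = 0.833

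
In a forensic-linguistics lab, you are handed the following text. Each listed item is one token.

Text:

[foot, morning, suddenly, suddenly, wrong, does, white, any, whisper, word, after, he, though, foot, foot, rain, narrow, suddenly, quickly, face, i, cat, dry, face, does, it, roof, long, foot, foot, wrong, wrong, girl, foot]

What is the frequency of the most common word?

6

Frequencies: foot:6, suddenly:3, wrong:3, does:2, face:2, morning:1, white:1, any:1, whisper:1, word:1, after:1, he:1, though:1, rain:1, narrow:1, quickly:1, i:1, cat:1, dry:1, it:1, … (3 more, each freq 1)
Most common: 'foot' with frequency 6.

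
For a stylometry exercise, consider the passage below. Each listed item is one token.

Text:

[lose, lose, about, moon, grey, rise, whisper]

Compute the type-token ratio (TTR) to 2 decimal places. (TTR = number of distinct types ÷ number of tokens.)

0.86

N = 7 tokens, V = 6 types.
TTR = V / N = 6 / 7 = 0.86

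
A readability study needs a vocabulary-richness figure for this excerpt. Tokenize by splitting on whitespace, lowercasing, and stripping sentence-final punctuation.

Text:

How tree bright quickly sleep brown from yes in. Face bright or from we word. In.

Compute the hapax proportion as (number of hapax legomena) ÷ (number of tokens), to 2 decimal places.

Frequencies: bright:2, from:2, in:2, how:1, tree:1, quickly:1, sleep:1, brown:1, yes:1, face:1, or:1, we:1, word:1
Hapax count = 10; token count = 16.
Ratio = 10 / 16 = 0.63

0.63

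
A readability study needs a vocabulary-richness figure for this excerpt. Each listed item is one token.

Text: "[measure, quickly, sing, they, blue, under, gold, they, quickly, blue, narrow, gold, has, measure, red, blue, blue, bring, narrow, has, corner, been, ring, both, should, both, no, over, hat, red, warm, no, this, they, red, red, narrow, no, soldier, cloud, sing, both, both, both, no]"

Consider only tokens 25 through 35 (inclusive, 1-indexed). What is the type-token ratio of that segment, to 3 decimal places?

Segment tokens 25–35: should, both, no, over, hat, red, warm, no, this, they, red
Segment N = 11, segment V = 9.
TTR = 9 / 11 = 0.818

0.818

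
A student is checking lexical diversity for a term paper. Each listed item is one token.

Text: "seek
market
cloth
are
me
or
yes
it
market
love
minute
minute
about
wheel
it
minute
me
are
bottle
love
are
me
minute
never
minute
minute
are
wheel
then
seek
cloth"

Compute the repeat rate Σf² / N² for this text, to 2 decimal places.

0.09

Frequencies: minute:6, are:4, me:3, seek:2, market:2, cloth:2, it:2, love:2, wheel:2, or:1, yes:1, about:1, bottle:1, never:1, then:1
Σf² = 91; N² = 961
Repeat rate = 91 / 961 = 0.09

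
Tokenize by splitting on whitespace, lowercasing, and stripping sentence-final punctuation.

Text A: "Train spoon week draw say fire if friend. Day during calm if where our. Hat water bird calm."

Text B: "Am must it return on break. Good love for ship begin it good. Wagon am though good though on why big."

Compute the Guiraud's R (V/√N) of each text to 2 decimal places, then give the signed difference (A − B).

0.50

A: V=16, N=18, R=3.77
B: V=15, N=21, R=3.27
Difference = 3.77 − 3.27 = 0.50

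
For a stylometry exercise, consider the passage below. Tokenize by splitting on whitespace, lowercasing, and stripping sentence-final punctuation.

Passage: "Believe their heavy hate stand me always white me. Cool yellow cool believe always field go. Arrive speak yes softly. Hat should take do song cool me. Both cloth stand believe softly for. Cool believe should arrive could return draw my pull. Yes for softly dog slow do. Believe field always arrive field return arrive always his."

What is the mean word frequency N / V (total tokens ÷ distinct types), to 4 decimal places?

1.7813

N = 57 tokens, V = 32 types.
Mean frequency = N / V = 57 / 32 = 1.7813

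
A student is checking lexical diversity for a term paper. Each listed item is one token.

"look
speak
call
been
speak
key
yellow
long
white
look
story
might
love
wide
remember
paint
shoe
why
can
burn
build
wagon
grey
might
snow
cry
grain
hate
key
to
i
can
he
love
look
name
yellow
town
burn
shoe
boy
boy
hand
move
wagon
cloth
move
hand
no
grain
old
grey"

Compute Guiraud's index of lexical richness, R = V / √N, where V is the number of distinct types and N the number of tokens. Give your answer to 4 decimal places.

N = 52, V = 36.
√N = 7.211103
R = 36 / 7.211103 = 4.9923

4.9923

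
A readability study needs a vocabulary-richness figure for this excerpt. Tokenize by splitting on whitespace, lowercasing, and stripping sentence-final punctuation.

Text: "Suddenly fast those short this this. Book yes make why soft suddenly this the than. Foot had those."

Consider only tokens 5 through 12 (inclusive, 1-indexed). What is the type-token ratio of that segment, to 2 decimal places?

Segment tokens 5–12: this, this, book, yes, make, why, soft, suddenly
Segment N = 8, segment V = 7.
TTR = 7 / 8 = 0.88

0.88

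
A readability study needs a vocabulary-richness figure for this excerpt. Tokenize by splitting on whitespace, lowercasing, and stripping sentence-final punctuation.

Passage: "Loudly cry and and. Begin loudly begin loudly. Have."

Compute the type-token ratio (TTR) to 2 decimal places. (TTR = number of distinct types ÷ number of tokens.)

0.56

N = 9 tokens, V = 5 types.
TTR = V / N = 5 / 9 = 0.56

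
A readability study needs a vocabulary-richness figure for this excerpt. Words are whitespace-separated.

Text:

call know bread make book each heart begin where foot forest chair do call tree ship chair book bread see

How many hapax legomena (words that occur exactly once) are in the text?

Frequencies: call:2, bread:2, book:2, chair:2, know:1, make:1, each:1, heart:1, begin:1, where:1, foot:1, forest:1, do:1, tree:1, ship:1, see:1
Hapax (freq=1): begin, do, each, foot, forest, heart, know, make, see, ship, tree, where

12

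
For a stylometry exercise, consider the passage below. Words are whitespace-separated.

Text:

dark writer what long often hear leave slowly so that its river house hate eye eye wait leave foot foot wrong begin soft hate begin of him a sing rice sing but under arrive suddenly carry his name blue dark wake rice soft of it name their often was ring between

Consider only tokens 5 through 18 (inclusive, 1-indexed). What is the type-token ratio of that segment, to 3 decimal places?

0.857

Segment tokens 5–18: often, hear, leave, slowly, so, that, its, river, house, hate, eye, eye, wait, leave
Segment N = 14, segment V = 12.
TTR = 12 / 14 = 0.857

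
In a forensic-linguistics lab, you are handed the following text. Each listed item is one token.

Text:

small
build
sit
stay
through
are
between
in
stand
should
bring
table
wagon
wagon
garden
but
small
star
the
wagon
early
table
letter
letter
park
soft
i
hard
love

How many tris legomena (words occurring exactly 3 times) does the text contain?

1

Frequencies: wagon:3, small:2, table:2, letter:2, build:1, sit:1, stay:1, through:1, are:1, between:1, in:1, stand:1, should:1, bring:1, garden:1, but:1, star:1, the:1, early:1, park:1, … (4 more, each freq 1)
Words with frequency 3: wagon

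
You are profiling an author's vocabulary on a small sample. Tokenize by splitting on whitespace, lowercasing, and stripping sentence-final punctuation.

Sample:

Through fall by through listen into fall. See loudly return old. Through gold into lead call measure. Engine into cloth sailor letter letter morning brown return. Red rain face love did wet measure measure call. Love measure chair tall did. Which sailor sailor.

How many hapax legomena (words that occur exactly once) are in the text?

18

Frequencies: measure:4, through:3, into:3, sailor:3, fall:2, return:2, call:2, letter:2, love:2, did:2, by:1, listen:1, see:1, loudly:1, old:1, gold:1, lead:1, engine:1, cloth:1, morning:1, … (8 more, each freq 1)
Hapax (freq=1): brown, by, chair, cloth, engine, face, gold, lead, listen, loudly, morning, old, rain, red, see, tall, wet, which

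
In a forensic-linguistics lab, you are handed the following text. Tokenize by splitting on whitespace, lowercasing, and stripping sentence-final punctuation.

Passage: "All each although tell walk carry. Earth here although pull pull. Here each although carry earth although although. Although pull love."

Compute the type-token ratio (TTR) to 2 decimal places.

0.48

N = 21 tokens, V = 10 types.
TTR = V / N = 10 / 21 = 0.48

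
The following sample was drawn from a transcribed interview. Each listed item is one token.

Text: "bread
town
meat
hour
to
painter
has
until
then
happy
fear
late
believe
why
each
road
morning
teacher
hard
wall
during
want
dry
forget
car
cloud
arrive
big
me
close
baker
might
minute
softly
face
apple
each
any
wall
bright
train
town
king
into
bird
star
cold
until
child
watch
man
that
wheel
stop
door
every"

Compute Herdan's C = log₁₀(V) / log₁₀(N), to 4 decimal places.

0.9816

N = 56, V = 52.
log₁₀(V) = 1.716003, log₁₀(N) = 1.748188
C = 1.716003 / 1.748188 = 0.9816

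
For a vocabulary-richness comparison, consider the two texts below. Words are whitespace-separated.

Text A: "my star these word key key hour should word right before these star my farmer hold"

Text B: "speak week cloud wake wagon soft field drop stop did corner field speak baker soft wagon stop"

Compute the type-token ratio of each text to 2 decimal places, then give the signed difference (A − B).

-0.02

TTR(A) = 11/16 = 0.69
TTR(B) = 12/17 = 0.71
Difference = 0.69 − 0.71 = -0.02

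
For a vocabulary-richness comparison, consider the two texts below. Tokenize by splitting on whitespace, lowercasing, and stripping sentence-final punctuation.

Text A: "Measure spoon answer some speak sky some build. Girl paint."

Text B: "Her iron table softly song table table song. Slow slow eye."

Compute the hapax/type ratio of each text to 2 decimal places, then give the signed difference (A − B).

0.32

A: hapax=8, V=9, ratio=0.89
B: hapax=4, V=7, ratio=0.57
Difference = 0.89 − 0.57 = 0.32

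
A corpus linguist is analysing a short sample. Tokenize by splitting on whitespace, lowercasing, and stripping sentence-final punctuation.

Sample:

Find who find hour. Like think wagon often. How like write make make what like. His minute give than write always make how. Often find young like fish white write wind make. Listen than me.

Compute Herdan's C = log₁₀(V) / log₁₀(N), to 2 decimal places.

N = 35, V = 22.
log₁₀(V) = 1.342423, log₁₀(N) = 1.544068
C = 1.342423 / 1.544068 = 0.87

0.87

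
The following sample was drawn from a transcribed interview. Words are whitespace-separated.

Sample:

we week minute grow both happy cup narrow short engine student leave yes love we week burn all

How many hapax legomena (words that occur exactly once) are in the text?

Frequencies: we:2, week:2, minute:1, grow:1, both:1, happy:1, cup:1, narrow:1, short:1, engine:1, student:1, leave:1, yes:1, love:1, burn:1, all:1
Hapax (freq=1): all, both, burn, cup, engine, grow, happy, leave, love, minute, narrow, short, student, yes

14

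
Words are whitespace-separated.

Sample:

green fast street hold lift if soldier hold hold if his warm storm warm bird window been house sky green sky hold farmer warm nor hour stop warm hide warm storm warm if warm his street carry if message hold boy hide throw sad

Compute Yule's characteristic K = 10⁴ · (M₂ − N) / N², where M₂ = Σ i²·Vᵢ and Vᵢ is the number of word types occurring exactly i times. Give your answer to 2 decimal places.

Frequencies: warm:7, hold:5, if:4, green:2, street:2, his:2, storm:2, sky:2, hide:2, fast:1, lift:1, soldier:1, bird:1, window:1, been:1, house:1, farmer:1, nor:1, hour:1, stop:1, … (5 more, each freq 1)
N = 44. Frequency spectrum: V_1=16, V_2=6, V_4=1, V_5=1, V_7=1
M₂ = 1²·16 + 2²·6 + 4²·1 + 5²·1 + 7²·1 = 130
K = 10000 × (130 − 44) / 44² = 444.21

444.21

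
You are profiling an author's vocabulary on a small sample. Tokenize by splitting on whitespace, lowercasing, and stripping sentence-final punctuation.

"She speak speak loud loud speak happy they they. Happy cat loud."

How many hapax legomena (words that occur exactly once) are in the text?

2

Frequencies: speak:3, loud:3, happy:2, they:2, she:1, cat:1
Hapax (freq=1): cat, she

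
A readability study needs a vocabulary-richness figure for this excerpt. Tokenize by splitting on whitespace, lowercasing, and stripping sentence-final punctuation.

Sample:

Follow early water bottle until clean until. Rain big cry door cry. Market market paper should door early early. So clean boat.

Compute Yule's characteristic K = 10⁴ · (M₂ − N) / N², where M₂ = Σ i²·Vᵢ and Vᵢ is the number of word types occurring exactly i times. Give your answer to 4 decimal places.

Frequencies: early:3, until:2, clean:2, cry:2, door:2, market:2, follow:1, water:1, bottle:1, rain:1, big:1, paper:1, should:1, so:1, boat:1
N = 22. Frequency spectrum: V_1=9, V_2=5, V_3=1
M₂ = 1²·9 + 2²·5 + 3²·1 = 38
K = 10000 × (38 − 22) / 22² = 330.5785

330.5785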